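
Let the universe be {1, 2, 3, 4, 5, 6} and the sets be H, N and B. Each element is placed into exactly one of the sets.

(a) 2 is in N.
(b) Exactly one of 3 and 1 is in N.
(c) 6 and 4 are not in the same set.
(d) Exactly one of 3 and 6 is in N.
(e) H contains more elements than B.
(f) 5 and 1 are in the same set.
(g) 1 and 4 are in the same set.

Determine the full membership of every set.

H = {1, 4, 5}; N = {2, 3}; B = {6}

From (a): 2 ∈ N.
Suppose 1 ∉ H: no assignment then satisfies all the clues, so 1 ∈ H.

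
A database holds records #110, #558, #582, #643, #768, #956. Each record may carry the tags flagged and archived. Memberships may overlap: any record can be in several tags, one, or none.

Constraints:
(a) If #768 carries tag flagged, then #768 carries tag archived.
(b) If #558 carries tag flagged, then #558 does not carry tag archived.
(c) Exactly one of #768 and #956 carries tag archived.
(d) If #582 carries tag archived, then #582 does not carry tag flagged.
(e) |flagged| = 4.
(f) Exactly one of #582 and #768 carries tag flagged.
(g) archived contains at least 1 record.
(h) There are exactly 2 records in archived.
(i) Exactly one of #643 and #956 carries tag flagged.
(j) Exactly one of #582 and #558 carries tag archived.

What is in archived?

archived = {#582, #768}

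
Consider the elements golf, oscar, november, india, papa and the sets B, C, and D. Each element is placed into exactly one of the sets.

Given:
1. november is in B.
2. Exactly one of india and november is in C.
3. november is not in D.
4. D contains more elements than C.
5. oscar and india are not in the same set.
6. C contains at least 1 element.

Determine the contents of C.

C = {india}

From (1): november ∈ B.
(2) (exactly one): india ∈ C.
(5): oscar ∉ C.
Suppose golf ∈ C: no assignment then satisfies all the clues, so golf ∉ C.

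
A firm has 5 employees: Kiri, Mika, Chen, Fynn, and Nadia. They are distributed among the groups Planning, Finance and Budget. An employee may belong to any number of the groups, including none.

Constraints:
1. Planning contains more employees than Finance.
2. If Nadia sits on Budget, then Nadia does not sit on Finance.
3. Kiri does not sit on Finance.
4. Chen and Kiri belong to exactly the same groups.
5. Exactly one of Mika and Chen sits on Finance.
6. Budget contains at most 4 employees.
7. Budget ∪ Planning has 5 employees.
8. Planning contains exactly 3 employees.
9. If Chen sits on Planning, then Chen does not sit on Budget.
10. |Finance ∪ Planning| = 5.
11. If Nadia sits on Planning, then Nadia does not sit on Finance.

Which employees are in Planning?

Planning = {Chen, Kiri, Nadia}

From (3): Kiri ∉ Finance.
(4): Chen matches Kiri: Chen ∉ Finance.
(5) (exactly one): Mika ∈ Finance.
Suppose Kiri ∉ Planning: no assignment then satisfies all the clues, so Kiri ∈ Planning.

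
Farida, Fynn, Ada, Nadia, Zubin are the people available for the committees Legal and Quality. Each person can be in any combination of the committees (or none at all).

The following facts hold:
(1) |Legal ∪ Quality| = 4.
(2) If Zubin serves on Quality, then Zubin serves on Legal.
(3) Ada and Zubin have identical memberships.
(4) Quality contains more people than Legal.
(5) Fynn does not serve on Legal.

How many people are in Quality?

4

From (5): Fynn ∉ Legal.
Suppose Ada ∉ Legal: no assignment then satisfies all the clues, so Ada ∈ Legal.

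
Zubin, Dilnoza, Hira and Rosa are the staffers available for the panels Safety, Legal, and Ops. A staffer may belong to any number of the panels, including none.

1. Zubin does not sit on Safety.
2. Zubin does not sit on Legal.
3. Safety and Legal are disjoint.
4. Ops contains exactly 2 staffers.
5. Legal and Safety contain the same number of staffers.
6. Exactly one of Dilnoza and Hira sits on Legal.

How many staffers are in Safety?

1

From (1): Zubin ∉ Safety.
From (2): Zubin ∉ Legal.
Suppose Rosa ∈ Legal: no assignment then satisfies all the clues, so Rosa ∉ Legal.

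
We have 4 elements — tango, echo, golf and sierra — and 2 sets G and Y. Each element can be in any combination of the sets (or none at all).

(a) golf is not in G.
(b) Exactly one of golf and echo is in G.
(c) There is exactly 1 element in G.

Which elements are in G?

From (a): golf ∉ G.
(b) (exactly one): echo ∈ G.
(c): G already has 1, so the rest are out.

G = {echo}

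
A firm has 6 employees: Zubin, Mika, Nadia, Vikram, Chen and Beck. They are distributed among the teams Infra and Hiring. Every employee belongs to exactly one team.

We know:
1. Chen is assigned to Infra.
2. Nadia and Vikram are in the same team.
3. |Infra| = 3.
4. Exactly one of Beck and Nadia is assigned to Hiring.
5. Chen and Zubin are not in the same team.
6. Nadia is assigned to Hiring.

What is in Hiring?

From (1): Chen ∈ Infra.
From (6): Nadia ∈ Hiring.
(2): Vikram matches Nadia: Vikram ∉ Infra.
(2): Vikram matches Nadia: Vikram ∈ Hiring.
(4) (exactly one): Beck ∉ Hiring.
(5): Zubin ∉ Infra.
Only one team left: Zubin ∈ Hiring.
Only one team left: Beck ∈ Infra.
(3): only 3 candidates remain for Infra, so all are in.

Hiring = {Nadia, Vikram, Zubin}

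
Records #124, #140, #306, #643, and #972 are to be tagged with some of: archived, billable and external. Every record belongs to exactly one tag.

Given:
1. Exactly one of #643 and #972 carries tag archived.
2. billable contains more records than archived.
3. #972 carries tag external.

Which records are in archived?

archived = {#643}

From (3): #972 ∈ external.
(1) (exactly one): #643 ∈ archived.
Suppose #124 ∈ archived: no assignment then satisfies all the clues, so #124 ∉ archived.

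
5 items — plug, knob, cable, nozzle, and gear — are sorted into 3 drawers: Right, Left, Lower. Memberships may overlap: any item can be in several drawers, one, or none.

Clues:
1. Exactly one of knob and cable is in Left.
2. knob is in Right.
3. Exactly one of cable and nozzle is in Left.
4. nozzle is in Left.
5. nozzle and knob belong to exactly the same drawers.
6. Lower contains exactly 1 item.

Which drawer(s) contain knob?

From (2): knob ∈ Right.
From (4): nozzle ∈ Left.
(3) (exactly one): cable ∉ Left.
(5): nozzle matches knob: nozzle ∈ Right.
(5): knob matches nozzle: knob ∈ Left.
Suppose knob ∈ Lower: no assignment then satisfies all the clues, so knob ∉ Lower.

knob: Left, Right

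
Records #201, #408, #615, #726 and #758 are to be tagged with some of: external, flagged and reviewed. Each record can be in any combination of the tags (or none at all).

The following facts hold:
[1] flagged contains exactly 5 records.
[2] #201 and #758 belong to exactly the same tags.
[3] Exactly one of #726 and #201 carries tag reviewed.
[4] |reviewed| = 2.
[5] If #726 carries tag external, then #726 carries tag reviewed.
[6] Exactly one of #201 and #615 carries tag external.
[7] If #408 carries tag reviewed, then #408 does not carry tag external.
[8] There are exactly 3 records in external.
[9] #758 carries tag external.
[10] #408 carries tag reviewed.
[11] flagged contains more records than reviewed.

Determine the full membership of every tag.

external = {#201, #726, #758}; flagged = {#201, #408, #615, #726, #758}; reviewed = {#408, #726}

From (9): #758 ∈ external.
From (10): #408 ∈ reviewed.
(1): only 5 candidates remain for flagged, so all are in.
(2): #201 matches #758: #201 ∈ external.
(6) (exactly one): #615 ∉ external.
(7): #408 ∉ external.
(8): only 3 candidates remain for external, so all are in.
(5): #726 ∈ reviewed.
(3) (exactly one): #201 ∉ reviewed.
(4): reviewed already has 2, so the rest are out.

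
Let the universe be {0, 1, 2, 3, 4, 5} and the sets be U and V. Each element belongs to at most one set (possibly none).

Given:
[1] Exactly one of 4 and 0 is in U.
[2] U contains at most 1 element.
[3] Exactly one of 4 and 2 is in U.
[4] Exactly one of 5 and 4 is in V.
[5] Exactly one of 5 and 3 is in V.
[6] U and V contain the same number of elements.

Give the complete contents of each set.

U = {4}; V = {5}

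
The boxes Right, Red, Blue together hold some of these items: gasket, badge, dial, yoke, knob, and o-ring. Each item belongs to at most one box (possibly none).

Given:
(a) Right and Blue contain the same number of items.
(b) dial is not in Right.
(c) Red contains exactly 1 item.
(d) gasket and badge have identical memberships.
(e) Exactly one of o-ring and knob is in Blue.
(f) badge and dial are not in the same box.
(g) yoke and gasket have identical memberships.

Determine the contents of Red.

From (b): dial ∉ Right.
Suppose gasket ∈ Red: no assignment then satisfies all the clues, so gasket ∉ Red.

Red = {dial}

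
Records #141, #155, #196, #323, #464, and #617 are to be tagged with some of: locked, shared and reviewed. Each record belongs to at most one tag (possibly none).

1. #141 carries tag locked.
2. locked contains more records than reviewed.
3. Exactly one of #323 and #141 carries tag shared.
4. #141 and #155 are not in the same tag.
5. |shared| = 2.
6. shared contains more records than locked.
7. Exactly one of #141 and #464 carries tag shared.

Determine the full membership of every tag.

locked = {#141}; shared = {#323, #464}; reviewed = {}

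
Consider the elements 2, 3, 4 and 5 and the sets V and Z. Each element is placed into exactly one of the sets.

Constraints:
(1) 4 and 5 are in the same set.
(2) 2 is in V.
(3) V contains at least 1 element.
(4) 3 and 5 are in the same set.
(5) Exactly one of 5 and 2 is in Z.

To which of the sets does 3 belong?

From (2): 2 ∈ V.
(5) (exactly one): 5 ∈ Z.
(1): 4 matches 5: 4 ∉ V.
(1): 4 matches 5: 4 ∈ Z.
(4): 3 matches 5: 3 ∉ V.
(4): 3 matches 5: 3 ∈ Z.

3: Z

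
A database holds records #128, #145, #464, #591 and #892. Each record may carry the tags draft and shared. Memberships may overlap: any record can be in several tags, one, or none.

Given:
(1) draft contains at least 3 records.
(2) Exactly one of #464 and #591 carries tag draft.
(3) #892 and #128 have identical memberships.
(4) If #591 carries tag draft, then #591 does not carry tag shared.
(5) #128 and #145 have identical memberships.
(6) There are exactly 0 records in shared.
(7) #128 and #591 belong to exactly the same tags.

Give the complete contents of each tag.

draft = {#128, #145, #591, #892}; shared = {}

(6): shared already has 0, so the rest are out.
Suppose #128 ∉ draft: no assignment then satisfies all the clues, so #128 ∈ draft.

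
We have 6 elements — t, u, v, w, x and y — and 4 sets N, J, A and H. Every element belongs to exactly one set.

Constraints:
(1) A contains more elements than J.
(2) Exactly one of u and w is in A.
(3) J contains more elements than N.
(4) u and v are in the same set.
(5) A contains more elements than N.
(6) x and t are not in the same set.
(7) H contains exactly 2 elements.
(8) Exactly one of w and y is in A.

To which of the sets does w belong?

w: H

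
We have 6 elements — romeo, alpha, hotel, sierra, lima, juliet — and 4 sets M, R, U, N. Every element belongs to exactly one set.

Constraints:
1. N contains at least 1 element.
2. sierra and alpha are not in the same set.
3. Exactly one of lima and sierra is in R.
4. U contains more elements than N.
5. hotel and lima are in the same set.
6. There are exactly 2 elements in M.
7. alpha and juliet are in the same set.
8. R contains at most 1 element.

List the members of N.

N = {romeo}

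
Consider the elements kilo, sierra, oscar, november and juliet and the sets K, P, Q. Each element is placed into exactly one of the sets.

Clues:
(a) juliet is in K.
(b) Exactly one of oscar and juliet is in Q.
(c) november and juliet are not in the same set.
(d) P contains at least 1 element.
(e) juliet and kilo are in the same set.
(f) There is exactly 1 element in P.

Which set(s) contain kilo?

kilo: K

From (a): juliet ∈ K.
(b) (exactly one): oscar ∈ Q.
(c): november ∉ K.
(e): kilo matches juliet: kilo ∈ K.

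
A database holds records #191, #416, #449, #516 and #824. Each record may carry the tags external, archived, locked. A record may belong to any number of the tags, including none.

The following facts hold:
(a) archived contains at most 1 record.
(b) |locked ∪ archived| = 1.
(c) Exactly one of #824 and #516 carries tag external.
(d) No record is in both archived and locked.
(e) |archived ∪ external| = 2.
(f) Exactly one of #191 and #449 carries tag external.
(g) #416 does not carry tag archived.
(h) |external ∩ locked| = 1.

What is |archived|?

0

From (g): #416 ∉ archived.
Suppose #191 ∈ archived: no assignment then satisfies all the clues, so #191 ∉ archived.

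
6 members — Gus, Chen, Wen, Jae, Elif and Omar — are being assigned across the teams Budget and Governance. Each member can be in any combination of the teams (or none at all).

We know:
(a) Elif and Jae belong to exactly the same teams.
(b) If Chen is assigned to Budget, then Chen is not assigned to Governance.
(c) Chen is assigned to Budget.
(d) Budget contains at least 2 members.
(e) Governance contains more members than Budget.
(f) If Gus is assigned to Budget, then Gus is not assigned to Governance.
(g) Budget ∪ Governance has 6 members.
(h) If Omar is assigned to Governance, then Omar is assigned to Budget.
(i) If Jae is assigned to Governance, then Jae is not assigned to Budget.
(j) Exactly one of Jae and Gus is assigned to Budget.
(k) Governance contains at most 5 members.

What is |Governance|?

4

From (c): Chen ∈ Budget.
(b): Chen ∉ Governance.
Suppose Gus ∉ Budget: no assignment then satisfies all the clues, so Gus ∈ Budget.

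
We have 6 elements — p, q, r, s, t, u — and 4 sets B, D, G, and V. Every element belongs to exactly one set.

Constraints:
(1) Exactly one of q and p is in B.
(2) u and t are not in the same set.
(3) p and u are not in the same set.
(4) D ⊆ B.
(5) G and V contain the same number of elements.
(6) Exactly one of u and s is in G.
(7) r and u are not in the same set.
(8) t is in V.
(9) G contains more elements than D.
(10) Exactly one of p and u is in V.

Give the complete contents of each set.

B = {q, u}; D = {}; G = {r, s}; V = {p, t}

From (8): t ∈ V.
(2): u ∉ V.
(10) (exactly one): p ∈ V.
(1) (exactly one): q ∈ B.
Suppose r ∈ B: no assignment then satisfies all the clues, so r ∉ B.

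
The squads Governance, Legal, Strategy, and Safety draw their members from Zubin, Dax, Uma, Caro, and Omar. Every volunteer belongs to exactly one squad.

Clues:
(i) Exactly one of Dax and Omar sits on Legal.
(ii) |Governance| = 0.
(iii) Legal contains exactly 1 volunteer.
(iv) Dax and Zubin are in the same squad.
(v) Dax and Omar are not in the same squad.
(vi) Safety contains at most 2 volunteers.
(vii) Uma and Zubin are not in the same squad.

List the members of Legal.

Legal = {Omar}

(ii): Governance already has 0, so the rest are out.
Suppose Zubin ∈ Legal: no assignment then satisfies all the clues, so Zubin ∉ Legal.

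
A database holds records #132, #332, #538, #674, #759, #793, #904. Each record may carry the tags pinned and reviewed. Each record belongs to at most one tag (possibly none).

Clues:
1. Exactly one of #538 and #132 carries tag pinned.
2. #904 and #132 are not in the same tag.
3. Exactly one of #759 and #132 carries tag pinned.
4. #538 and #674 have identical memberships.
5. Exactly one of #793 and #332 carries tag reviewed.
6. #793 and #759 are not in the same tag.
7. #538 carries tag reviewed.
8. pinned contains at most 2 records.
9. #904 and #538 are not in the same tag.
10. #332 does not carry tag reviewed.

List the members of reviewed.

reviewed = {#538, #674, #793}

From (7): #538 ∈ reviewed.
From (10): #332 ∉ reviewed.
(1) (exactly one): #132 ∈ pinned.
(2): #904 ∉ pinned.
(3) (exactly one): #759 ∉ pinned.
(4): #674 matches #538: #674 ∉ pinned.
(4): #674 matches #538: #674 ∈ reviewed.
(5) (exactly one): #793 ∈ reviewed.
(6): #759 ∉ reviewed.
(9): #904 ∉ reviewed.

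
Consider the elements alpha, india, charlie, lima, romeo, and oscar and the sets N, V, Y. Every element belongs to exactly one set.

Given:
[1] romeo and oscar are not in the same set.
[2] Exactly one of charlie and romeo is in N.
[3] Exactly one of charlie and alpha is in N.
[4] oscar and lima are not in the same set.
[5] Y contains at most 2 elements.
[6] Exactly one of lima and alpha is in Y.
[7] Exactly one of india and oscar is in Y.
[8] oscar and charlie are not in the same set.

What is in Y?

Y = {alpha, oscar}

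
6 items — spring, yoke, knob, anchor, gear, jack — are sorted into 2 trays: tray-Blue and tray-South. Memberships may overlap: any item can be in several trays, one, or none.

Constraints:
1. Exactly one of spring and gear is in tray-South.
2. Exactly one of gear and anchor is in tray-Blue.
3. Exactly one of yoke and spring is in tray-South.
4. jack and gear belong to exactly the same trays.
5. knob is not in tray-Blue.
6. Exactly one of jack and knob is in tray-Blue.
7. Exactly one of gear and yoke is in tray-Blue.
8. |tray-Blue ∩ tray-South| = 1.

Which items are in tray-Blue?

From (5): knob ∉ tray-Blue.
(6) (exactly one): jack ∈ tray-Blue.
(4): gear matches jack: gear ∈ tray-Blue.
(7) (exactly one): yoke ∉ tray-Blue.
(2) (exactly one): anchor ∉ tray-Blue.
Suppose spring ∉ tray-Blue: no assignment then satisfies all the clues, so spring ∈ tray-Blue.

tray-Blue = {gear, jack, spring}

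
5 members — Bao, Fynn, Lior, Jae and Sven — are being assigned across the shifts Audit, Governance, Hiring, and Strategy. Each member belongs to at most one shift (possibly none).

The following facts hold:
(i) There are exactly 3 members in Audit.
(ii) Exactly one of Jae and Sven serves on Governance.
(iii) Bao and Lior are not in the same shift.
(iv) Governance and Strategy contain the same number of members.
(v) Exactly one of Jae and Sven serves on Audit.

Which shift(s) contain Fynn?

Fynn: Audit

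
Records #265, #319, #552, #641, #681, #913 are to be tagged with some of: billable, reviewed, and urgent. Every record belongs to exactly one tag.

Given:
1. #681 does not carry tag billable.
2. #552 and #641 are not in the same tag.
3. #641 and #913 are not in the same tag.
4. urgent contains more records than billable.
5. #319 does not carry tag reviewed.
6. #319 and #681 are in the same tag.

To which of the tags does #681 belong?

#681: urgent

From (1): #681 ∉ billable.
From (5): #319 ∉ reviewed.
(6): #319 matches #681: #319 ∉ billable.
(6): #681 matches #319: #681 ∉ reviewed.
Only one tag left: #319 ∈ urgent.
Only one tag left: #681 ∈ urgent.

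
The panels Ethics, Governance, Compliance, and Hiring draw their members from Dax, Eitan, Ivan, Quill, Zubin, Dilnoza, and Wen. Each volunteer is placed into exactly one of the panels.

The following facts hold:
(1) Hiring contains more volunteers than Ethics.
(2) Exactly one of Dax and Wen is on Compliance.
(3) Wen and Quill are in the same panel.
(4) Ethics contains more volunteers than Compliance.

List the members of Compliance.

Compliance = {Dax}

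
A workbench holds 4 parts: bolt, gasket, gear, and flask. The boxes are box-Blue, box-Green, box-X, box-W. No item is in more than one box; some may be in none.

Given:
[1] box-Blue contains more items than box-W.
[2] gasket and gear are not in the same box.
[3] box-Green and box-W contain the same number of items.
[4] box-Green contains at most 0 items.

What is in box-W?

box-W = {}

(4): box-Green already has 0, so the rest are out.
Suppose bolt ∈ box-W: no assignment then satisfies all the clues, so bolt ∉ box-W.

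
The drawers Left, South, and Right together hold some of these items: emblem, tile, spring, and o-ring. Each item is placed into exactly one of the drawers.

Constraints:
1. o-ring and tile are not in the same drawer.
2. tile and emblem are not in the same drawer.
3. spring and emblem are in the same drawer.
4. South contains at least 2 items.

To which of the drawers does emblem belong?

emblem: South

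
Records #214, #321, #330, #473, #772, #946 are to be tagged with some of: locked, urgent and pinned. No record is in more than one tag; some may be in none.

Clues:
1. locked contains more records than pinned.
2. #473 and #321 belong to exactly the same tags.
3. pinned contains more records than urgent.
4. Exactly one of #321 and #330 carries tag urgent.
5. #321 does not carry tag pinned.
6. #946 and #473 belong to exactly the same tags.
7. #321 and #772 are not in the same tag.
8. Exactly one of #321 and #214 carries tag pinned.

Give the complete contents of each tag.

locked = {#321, #473, #946}; urgent = {#330}; pinned = {#214, #772}

From (5): #321 ∉ pinned.
(2): #473 matches #321: #473 ∉ pinned.
(6): #946 matches #473: #946 ∉ pinned.
(8) (exactly one): #214 ∈ pinned.
Suppose #321 ∉ locked: no assignment then satisfies all the clues, so #321 ∈ locked.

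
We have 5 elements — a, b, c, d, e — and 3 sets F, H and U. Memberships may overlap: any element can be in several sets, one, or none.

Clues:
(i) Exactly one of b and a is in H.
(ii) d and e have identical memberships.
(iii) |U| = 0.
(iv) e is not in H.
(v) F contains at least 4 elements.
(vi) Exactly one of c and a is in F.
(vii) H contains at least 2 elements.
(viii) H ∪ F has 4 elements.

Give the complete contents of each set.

F = {b, c, d, e}; H = {b, c}; U = {}

From (iv): e ∉ H.
(ii): d matches e: d ∉ H.
(iii): U already has 0, so the rest are out.
Suppose a ∈ F: no assignment then satisfies all the clues, so a ∉ F.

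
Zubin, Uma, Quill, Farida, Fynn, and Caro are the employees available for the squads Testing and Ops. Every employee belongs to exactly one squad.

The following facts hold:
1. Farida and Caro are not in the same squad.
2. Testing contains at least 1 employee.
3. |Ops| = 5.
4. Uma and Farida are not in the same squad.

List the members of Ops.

Ops = {Caro, Fynn, Quill, Uma, Zubin}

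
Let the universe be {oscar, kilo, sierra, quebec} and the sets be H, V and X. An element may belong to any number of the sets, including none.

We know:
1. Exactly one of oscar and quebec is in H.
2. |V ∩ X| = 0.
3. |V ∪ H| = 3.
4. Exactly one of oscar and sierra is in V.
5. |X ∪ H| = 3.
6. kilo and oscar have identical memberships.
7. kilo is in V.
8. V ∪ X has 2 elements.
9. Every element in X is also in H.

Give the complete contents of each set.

From (7): kilo ∈ V.
(6): oscar matches kilo: oscar ∈ V.
(4) (exactly one): sierra ∉ V.
Suppose oscar ∉ H: no assignment then satisfies all the clues, so oscar ∈ H.

H = {kilo, oscar, sierra}; V = {kilo, oscar}; X = {}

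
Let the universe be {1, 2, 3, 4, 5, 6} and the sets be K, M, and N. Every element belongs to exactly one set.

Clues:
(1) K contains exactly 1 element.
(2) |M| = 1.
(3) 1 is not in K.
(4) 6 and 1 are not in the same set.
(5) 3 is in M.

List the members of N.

N = {1, 2, 4, 5}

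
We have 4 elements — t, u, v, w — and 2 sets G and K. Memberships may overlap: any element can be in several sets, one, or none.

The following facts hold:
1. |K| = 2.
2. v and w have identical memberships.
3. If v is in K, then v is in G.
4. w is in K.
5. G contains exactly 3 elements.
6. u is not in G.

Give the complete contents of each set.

From (4): w ∈ K.
From (6): u ∉ G.
(2): v matches w: v ∈ K.
(3): v ∈ G.
(5): only 3 candidates remain for G, so all are in.
(1): K already has 2, so the rest are out.

G = {t, v, w}; K = {v, w}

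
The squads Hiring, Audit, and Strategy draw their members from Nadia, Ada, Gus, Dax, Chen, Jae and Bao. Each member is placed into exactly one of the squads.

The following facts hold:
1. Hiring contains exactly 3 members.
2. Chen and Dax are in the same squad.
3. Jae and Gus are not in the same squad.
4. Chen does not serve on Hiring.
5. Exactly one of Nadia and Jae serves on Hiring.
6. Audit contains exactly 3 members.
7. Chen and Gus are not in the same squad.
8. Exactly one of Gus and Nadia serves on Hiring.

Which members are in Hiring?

Hiring = {Ada, Bao, Nadia}

From (4): Chen ∉ Hiring.
(2): Dax matches Chen: Dax ∉ Hiring.
Suppose Nadia ∉ Hiring: no assignment then satisfies all the clues, so Nadia ∈ Hiring.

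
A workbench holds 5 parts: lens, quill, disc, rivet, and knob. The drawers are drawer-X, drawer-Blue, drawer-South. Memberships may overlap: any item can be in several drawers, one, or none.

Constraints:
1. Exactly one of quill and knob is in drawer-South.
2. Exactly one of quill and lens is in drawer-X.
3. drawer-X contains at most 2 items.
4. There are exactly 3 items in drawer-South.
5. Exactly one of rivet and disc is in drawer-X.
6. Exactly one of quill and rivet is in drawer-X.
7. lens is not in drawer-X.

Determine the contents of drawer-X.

drawer-X = {disc, quill}

From (7): lens ∉ drawer-X.
(2) (exactly one): quill ∈ drawer-X.
(6) (exactly one): rivet ∉ drawer-X.
(5) (exactly one): disc ∈ drawer-X.
(3): drawer-X already has 2, so the rest are out.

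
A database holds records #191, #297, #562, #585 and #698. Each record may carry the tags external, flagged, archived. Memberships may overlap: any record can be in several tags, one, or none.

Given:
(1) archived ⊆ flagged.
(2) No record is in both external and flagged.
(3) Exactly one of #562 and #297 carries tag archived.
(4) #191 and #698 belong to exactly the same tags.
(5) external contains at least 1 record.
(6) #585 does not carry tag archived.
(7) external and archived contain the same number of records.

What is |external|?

From (6): #585 ∉ archived.
Suppose #191 ∈ external: no assignment then satisfies all the clues, so #191 ∉ external.

1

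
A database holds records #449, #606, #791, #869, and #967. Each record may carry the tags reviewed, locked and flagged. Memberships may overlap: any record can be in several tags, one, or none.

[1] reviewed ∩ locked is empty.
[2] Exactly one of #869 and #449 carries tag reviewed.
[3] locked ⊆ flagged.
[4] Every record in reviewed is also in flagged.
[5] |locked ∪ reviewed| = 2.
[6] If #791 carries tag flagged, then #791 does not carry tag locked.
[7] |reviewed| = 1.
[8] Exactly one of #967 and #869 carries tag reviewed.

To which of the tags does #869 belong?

#869: flagged, reviewed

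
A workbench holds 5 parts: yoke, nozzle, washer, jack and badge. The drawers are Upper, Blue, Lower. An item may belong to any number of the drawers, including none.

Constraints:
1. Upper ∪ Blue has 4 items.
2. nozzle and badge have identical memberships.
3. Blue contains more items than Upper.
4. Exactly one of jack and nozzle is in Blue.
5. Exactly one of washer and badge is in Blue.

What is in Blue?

Blue = {badge, nozzle, yoke}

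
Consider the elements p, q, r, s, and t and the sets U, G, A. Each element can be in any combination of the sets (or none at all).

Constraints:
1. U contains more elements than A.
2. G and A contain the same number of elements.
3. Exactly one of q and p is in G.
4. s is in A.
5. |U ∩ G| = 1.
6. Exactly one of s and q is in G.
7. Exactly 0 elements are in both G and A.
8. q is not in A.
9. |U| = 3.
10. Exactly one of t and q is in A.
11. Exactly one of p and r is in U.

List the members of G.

G = {q, r}

From (4): s ∈ A.
From (8): q ∉ A.
(10) (exactly one): t ∈ A.
Suppose p ∈ G: no assignment then satisfies all the clues, so p ∉ G.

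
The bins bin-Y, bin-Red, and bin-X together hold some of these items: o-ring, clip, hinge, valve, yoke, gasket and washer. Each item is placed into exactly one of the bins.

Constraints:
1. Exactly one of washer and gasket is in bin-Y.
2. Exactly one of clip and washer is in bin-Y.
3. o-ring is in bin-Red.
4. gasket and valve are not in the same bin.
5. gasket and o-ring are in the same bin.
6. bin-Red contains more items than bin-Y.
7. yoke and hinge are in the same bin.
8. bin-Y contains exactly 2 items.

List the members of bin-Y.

bin-Y = {valve, washer}

From (3): o-ring ∈ bin-Red.
(5): gasket matches o-ring: gasket ∉ bin-Y.
(5): gasket matches o-ring: gasket ∈ bin-Red.
(1) (exactly one): washer ∈ bin-Y.
(2) (exactly one): clip ∉ bin-Y.
(4): valve ∉ bin-Red.
Suppose hinge ∈ bin-Y: no assignment then satisfies all the clues, so hinge ∉ bin-Y.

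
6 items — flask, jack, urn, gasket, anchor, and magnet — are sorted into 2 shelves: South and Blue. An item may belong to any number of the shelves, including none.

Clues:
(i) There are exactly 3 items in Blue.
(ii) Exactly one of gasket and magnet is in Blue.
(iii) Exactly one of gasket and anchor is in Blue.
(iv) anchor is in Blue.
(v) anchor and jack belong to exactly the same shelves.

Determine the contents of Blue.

Blue = {anchor, jack, magnet}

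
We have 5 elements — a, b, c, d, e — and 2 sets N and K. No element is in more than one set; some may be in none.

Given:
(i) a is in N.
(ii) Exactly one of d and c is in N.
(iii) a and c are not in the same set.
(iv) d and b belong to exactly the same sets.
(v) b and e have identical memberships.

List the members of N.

N = {a, b, d, e}

From (i): a ∈ N.
(iii): c ∉ N.
(ii) (exactly one): d ∈ N.
(iv): b matches d: b ∈ N.
(v): e matches b: e ∈ N.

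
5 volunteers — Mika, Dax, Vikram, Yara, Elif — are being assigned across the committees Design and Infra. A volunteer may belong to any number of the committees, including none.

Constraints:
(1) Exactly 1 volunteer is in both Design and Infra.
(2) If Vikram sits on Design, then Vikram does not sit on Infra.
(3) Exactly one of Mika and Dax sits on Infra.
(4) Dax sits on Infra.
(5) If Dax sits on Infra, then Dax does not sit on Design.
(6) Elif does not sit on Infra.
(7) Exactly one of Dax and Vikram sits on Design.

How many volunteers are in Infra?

2

From (4): Dax ∈ Infra.
From (6): Elif ∉ Infra.
(3) (exactly one): Mika ∉ Infra.
(5): Dax ∉ Design.
(7) (exactly one): Vikram ∈ Design.
(2): Vikram ∉ Infra.
Suppose Yara ∉ Design: no assignment then satisfies all the clues, so Yara ∈ Design.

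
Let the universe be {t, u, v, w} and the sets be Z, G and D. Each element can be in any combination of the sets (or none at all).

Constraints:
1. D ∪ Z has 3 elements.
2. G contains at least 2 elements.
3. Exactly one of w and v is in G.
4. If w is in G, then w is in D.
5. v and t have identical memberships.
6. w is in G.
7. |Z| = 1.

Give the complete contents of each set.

Z = {w}; G = {u, w}; D = {t, v, w}

From (6): w ∈ G.
(3) (exactly one): v ∉ G.
(4): w ∈ D.
(5): t matches v: t ∉ G.
(2): only 2 candidates remain for G, so all are in.
Suppose t ∈ Z: no assignment then satisfies all the clues, so t ∉ Z.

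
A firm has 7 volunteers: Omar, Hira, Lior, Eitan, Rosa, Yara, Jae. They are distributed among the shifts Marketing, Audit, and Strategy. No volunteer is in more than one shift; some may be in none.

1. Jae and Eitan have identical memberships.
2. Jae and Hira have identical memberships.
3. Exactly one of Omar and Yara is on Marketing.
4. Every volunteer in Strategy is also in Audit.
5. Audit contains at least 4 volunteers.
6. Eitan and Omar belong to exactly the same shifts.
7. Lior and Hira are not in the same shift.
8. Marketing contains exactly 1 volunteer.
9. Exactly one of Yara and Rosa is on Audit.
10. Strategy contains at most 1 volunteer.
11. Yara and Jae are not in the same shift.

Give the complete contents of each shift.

Marketing = {Yara}; Audit = {Eitan, Hira, Jae, Omar, Rosa}; Strategy = {}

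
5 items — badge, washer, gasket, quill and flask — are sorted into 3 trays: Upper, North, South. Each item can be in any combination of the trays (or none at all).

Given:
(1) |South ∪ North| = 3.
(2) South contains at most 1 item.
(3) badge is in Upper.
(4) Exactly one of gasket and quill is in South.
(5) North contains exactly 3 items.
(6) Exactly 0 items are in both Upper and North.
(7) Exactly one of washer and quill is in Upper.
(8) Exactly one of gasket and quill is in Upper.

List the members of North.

North = {flask, gasket, washer}

From (3): badge ∈ Upper.
Suppose badge ∈ North: no assignment then satisfies all the clues, so badge ∉ North.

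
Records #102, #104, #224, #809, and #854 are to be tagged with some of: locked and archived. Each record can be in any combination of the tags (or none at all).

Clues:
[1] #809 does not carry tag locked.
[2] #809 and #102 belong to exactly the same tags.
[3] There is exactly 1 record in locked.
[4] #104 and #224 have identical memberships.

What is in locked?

locked = {#854}

From (1): #809 ∉ locked.
(2): #102 matches #809: #102 ∉ locked.
Suppose #104 ∈ locked: no assignment then satisfies all the clues, so #104 ∉ locked.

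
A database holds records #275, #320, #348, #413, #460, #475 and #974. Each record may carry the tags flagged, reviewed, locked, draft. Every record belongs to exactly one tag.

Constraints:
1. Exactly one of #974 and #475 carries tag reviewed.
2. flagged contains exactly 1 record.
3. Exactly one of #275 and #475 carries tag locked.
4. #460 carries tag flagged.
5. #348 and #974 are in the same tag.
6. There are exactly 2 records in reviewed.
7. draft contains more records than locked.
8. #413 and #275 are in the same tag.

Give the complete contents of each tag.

flagged = {#460}; reviewed = {#348, #974}; locked = {#475}; draft = {#275, #320, #413}

From (4): #460 ∈ flagged.
(2): flagged already has 1, so the rest are out.
Suppose #275 ∈ reviewed: no assignment then satisfies all the clues, so #275 ∉ reviewed.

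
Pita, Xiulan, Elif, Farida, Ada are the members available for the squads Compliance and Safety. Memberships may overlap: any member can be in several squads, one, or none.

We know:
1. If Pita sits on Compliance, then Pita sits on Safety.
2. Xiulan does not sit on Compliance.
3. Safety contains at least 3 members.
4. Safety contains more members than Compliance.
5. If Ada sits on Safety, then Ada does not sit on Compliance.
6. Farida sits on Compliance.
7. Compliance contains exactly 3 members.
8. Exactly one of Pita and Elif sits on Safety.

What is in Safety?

Safety = {Ada, Farida, Pita, Xiulan}

From (2): Xiulan ∉ Compliance.
From (6): Farida ∈ Compliance.
Suppose Pita ∉ Safety: no assignment then satisfies all the clues, so Pita ∈ Safety.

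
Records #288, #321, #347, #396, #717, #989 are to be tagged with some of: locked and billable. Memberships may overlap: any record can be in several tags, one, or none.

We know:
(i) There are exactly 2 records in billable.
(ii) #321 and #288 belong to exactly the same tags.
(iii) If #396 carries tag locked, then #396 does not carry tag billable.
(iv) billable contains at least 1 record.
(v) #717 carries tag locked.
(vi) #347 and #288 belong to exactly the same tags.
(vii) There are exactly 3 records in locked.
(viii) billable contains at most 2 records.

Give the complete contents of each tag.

locked = {#396, #717, #989}; billable = {#717, #989}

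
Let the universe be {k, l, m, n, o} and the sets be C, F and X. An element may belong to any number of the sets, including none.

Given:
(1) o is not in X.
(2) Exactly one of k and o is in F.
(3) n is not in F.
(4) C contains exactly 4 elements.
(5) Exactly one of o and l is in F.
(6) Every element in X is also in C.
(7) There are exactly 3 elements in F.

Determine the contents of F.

F = {k, l, m}

From (1): o ∉ X.
From (3): n ∉ F.
Suppose k ∉ F: no assignment then satisfies all the clues, so k ∈ F.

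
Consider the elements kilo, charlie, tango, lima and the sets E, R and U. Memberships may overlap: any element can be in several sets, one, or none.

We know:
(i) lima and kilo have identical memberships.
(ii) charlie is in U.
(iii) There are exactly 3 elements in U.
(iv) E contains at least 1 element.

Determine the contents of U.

U = {charlie, kilo, lima}

From (ii): charlie ∈ U.
Suppose kilo ∉ U: no assignment then satisfies all the clues, so kilo ∈ U.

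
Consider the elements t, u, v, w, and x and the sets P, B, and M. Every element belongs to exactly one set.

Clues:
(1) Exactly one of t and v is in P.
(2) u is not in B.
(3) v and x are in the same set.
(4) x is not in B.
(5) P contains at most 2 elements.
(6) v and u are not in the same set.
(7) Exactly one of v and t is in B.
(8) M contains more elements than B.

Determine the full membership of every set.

P = {v, x}; B = {t}; M = {u, w}

From (2): u ∉ B.
From (4): x ∉ B.
(3): v matches x: v ∉ B.
(7) (exactly one): t ∈ B.
(1) (exactly one): v ∈ P.
(3): x matches v: x ∈ P.
(5): P already has 2, so the rest are out.
Only one set left: u ∈ M.
Suppose w ∈ B: no assignment then satisfies all the clues, so w ∉ B.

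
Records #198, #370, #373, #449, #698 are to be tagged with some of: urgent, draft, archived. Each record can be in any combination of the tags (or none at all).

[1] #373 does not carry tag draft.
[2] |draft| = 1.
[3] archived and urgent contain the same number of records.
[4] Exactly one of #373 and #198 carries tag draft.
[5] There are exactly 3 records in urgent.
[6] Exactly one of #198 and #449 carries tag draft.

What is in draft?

From (1): #373 ∉ draft.
(4) (exactly one): #198 ∈ draft.
(6) (exactly one): #449 ∉ draft.
(2): draft already has 1, so the rest are out.

draft = {#198}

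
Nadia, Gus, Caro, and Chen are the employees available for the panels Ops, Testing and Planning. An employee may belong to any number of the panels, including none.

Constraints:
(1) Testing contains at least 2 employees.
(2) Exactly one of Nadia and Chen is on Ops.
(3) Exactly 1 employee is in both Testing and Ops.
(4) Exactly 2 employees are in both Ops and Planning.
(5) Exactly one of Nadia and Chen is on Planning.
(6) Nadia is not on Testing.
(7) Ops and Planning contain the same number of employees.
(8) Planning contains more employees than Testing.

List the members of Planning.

Planning = {Caro, Chen, Gus}

From (6): Nadia ∉ Testing.
Suppose Nadia ∈ Planning: no assignment then satisfies all the clues, so Nadia ∉ Planning.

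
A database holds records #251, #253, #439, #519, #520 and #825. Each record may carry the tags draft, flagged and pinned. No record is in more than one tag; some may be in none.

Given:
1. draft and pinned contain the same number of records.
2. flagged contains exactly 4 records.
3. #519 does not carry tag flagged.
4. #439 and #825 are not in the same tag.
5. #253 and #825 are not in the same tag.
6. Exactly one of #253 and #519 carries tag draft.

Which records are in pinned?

pinned = {#825}

From (3): #519 ∉ flagged.
Suppose #251 ∈ pinned: no assignment then satisfies all the clues, so #251 ∉ pinned.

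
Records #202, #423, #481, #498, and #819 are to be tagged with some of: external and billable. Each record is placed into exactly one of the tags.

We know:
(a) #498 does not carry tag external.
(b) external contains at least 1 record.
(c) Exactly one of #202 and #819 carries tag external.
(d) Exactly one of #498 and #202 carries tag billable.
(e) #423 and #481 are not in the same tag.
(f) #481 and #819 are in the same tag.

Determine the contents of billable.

From (a): #498 ∉ external.
Only one tag left: #498 ∈ billable.
(d) (exactly one): #202 ∉ billable.
Only one tag left: #202 ∈ external.
(c) (exactly one): #819 ∉ external.
(f): #481 matches #819: #481 ∉ external.
Only one tag left: #481 ∈ billable.
Only one tag left: #819 ∈ billable.
(e): #423 ∉ billable.
Only one tag left: #423 ∈ external.

billable = {#481, #498, #819}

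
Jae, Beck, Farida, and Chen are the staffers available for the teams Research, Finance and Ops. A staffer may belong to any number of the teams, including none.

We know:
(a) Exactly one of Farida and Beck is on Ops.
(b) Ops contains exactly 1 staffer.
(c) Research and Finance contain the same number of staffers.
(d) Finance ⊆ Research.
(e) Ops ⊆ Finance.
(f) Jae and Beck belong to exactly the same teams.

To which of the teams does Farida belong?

Farida: Finance, Ops, Research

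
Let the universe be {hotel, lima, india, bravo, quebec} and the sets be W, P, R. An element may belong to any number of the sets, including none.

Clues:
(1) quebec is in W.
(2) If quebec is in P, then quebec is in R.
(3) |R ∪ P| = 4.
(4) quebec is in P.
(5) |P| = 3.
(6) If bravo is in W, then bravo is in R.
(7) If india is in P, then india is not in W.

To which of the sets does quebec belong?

From (1): quebec ∈ W.
From (4): quebec ∈ P.
(2): quebec ∈ R.

quebec: P, R, W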